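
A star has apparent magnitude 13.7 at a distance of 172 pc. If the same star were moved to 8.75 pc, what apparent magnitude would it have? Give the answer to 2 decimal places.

m ≈ 7.23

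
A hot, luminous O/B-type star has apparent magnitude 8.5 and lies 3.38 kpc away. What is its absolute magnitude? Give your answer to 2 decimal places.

M ≈ -4.14

d = 3.38 kpc = 3380 pc
5 log₁₀(d/10 pc) = 5 log₁₀(3380) − 5 = 12.645
M = m − 5 log₁₀(d/10) = 8.5 − 12.645 = -4.145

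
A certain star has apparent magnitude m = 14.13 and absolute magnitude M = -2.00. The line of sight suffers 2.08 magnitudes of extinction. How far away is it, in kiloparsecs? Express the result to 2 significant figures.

d ≈ 6.5 kpc

m − M = 5 log₁₀(d/10 pc) + A  ⇒  14.13 − (-2.00) − 2.08 = 5 log₁₀(d/10)
14.050 = 5 log₁₀(d/10)
log₁₀ d = (m − M − A)/5 + 1 = 3.8100
d = 10^3.8100 = 6457 pc
= 6.457 kpc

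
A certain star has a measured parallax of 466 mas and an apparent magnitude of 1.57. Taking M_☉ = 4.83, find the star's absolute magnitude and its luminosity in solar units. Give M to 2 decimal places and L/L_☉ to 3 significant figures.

M ≈ 4.91; L/L_☉ ≈ 0.927

d = 1/p = 1000/466 mas = 2.146 pc
M = m − 5 log₁₀ d + 5 = 1.57 − 5·0.3316 + 5 = 4.912
M − M_☉ = 4.912 − 4.83 = 0.082
L/L_☉ = 10^(−0.4 × 0.082) = 0.9273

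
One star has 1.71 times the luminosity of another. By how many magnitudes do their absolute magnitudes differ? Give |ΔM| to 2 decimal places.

|ΔM| ≈ 0.58

Pogson: ΔM = −2.5 log₁₀(ratio) = −2.5 log₁₀(1.71) = −2.5 × 0.2330 = -0.582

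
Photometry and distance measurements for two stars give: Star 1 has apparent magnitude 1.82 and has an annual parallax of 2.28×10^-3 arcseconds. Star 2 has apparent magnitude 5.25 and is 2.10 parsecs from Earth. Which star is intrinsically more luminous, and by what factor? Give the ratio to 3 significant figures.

Star 1: d = 1/p = 1/2.28×10^-3″ = 438.6 pc
Star 1: M = m − 5 log₁₀ d + 5 = 1.82 − 5·2.6421 + 5 = -6.390
Star 2: M = m − 5 log₁₀ d + 5 = 5.25 − 5·0.3222 + 5 = 8.639
ΔM = M_1 − M_2 = -6.390 − (8.639) = -15.029; smaller M is more luminous → Star 1.
L ratio = 10^(0.4 |ΔM|) = 10^6.012 = 1.027×10^6

Star 1 is more luminous, by a factor of 1.03×10^6.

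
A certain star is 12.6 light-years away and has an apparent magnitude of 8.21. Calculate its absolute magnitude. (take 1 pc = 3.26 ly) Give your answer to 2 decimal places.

M ≈ 10.27

d = 12.6 ly / 3.26 = 3.865 pc
5 log₁₀(d/10 pc) = 5 log₁₀(3.865) − 5 = -2.064
M = m − 5 log₁₀(d/10) = 8.21 + 2.064 = 10.274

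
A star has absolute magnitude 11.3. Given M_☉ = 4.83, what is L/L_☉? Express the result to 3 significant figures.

L/L_☉ ≈ 2.58×10^-3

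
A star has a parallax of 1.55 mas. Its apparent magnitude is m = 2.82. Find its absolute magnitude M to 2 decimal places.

M ≈ -6.23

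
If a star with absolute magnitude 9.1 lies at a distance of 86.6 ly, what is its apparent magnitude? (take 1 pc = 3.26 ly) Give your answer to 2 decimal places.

m ≈ 11.22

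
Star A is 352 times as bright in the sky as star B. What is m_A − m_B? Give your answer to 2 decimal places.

m_A − m_B ≈ -6.37

Pogson: Δm = −2.5 log₁₀(ratio) = −2.5 log₁₀(352) = −2.5 × 2.5465 = -6.366
Star A is brighter, so it has the smaller magnitude: the difference is negative.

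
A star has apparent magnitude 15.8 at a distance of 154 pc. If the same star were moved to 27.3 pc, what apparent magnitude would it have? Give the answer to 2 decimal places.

m ≈ 12.04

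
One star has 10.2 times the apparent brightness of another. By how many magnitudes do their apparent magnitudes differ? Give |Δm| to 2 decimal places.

Pogson: Δm = −2.5 log₁₀(ratio) = −2.5 log₁₀(10.2) = −2.5 × 1.0086 = -2.522

|Δm| ≈ 2.52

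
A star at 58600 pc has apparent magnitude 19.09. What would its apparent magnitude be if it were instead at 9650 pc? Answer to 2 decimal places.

Flux ∝ 1/d², so Δm = 5 log₁₀(d₂/d₁) = 5 log₁₀(9650/58600) = -3.917
m₂ = m₁ + Δm = 19.09 + (-3.917) = 15.173

m ≈ 15.17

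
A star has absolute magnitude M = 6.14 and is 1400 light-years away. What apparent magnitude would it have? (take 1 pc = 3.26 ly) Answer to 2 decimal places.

d = 1400 ly / 3.26 = 429.4 pc
m = M + 5 log₁₀ d − 5 = 6.14 + 5·2.6329 − 5 = 14.305

m ≈ 14.30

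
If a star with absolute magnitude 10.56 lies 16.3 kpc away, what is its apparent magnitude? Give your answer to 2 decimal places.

d = 16.3 kpc = 16300 pc
m = M + 5 log₁₀ d − 5 = 10.56 + 5·4.2122 − 5 = 26.621

m ≈ 26.62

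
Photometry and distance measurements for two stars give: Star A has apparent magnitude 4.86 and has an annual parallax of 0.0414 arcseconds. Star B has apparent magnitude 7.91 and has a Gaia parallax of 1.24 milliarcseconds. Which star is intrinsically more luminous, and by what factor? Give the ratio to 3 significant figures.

Star B is more luminous, by a factor of 67.2.

Star A: d = 1/p = 1/0.0414″ = 24.15 pc
Star A: M = m − 5 log₁₀ d + 5 = 4.86 − 5·1.3830 + 5 = 2.945
Star B: p = 1.24 mas = 1.24×10^-3″ → d = 1/p = 806.5 pc
Star B: M = m − 5 log₁₀ d + 5 = 7.91 − 5·2.9066 + 5 = -1.623
ΔM = M_A − M_B = 2.945 − (-1.623) = 4.568; smaller M is more luminous → Star B.
L ratio = 10^(0.4 |ΔM|) = 10^1.827 = 67.17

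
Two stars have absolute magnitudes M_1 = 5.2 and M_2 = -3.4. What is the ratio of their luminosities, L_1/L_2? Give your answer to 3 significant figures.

L_1/L_2 ≈ 3.63×10^-4

ΔM = M_1 − M_2 = 8.6
L_1/L_2 = 10^(−0.4 ΔM) = 10^-3.440 = 3.631×10^-4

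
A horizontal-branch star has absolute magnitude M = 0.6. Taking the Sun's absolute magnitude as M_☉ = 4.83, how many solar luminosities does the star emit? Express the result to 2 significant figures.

M − M_☉ = 0.6 − 4.83 = -4.230
L/L_☉ = 10^(−0.4 (M − M_☉)) = 10^1.692 = 49.20

L/L_☉ ≈ 49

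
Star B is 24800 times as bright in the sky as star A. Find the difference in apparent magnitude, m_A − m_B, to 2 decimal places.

Pogson: Δm = −2.5 log₁₀(ratio) = −2.5 log₁₀(24800) = −2.5 × 4.3945 = -10.986
Star B is brighter so has the smaller magnitude: m_A − m_B is positive.

m_A − m_B ≈ 10.99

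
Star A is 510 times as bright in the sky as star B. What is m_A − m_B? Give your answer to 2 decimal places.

Pogson: Δm = −2.5 log₁₀(ratio) = −2.5 log₁₀(510) = −2.5 × 2.7076 = -6.769
Star A is brighter, so it has the smaller magnitude: the difference is negative.

m_A − m_B ≈ -6.77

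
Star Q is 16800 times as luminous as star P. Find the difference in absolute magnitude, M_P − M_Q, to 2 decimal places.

Pogson: ΔM = −2.5 log₁₀(ratio) = −2.5 log₁₀(16800) = −2.5 × 4.2253 = -10.563
Star Q is brighter so has the smaller magnitude: M_P − M_Q is positive.

M_P − M_Q ≈ 10.56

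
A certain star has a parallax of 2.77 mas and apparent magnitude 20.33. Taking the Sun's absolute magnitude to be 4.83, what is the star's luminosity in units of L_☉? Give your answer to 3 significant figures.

d = 1/p = 1000/2.77 mas = 361.0 pc
M = m − 5 log₁₀ d + 5 = 20.33 − 5·2.5575 + 5 = 12.542
M − M_☉ = 12.542 − 4.83 = 7.712
L/L_☉ = 10^(−0.4 × 7.712) = 8.223×10^-4

L/L_☉ ≈ 8.22×10^-4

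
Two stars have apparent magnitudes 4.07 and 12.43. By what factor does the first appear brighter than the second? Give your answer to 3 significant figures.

2210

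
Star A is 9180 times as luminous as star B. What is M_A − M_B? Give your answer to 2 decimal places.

M_A − M_B ≈ -9.91

Pogson: ΔM = −2.5 log₁₀(ratio) = −2.5 log₁₀(9180) = −2.5 × 3.9628 = -9.907
Star A is brighter, so it has the smaller magnitude: the difference is negative.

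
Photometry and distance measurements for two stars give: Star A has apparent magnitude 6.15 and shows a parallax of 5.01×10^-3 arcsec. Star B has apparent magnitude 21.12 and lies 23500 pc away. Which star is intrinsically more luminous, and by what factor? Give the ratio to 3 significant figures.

Star A: d = 1/p = 1/5.01×10^-3″ = 199.6 pc
Star A: M = m − 5 log₁₀ d + 5 = 6.15 − 5·2.3002 + 5 = -0.351
Star B: M = m − 5 log₁₀ d + 5 = 21.12 − 5·4.3711 + 5 = 4.265
ΔM = M_A − M_B = -0.351 − (4.265) = -4.615; smaller M is more luminous → Star A.
L ratio = 10^(0.4 |ΔM|) = 10^1.846 = 70.18

Star A is more luminous, by a factor of 70.2.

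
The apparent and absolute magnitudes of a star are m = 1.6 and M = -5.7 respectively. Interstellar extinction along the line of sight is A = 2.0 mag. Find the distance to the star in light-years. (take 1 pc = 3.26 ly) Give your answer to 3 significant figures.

m − M = 5 log₁₀(d/10 pc) + A  ⇒  1.6 − (-5.7) − 2.0 = 5 log₁₀(d/10)
5.300 = 5 log₁₀(d/10)
log₁₀ d = (m − M − A)/5 + 1 = 2.0600
d = 10^2.0600 = 114.8 pc
= 374.3 ly

d ≈ 374 ly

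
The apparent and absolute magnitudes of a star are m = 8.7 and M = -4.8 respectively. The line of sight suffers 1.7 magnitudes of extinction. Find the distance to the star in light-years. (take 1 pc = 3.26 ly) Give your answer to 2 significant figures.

m − M = 5 log₁₀(d/10 pc) + A  ⇒  8.7 − (-4.8) − 1.7 = 5 log₁₀(d/10)
11.800 = 5 log₁₀(d/10)
log₁₀ d = (m − M − A)/5 + 1 = 3.3600
d = 10^3.3600 = 2291 pc
= 7468 ly

d ≈ 7500 ly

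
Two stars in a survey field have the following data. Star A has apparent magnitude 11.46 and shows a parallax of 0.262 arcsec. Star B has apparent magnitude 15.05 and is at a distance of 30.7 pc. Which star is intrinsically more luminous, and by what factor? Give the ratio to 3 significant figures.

Star B is more luminous, by a factor of 2.37.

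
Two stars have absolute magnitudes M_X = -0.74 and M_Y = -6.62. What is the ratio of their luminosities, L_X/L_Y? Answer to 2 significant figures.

ΔM = M_X − M_Y = 5.88
L_X/L_Y = 10^(−0.4 ΔM) = 10^-2.352 = 4.446×10^-3

L_X/L_Y ≈ 4.4×10^-3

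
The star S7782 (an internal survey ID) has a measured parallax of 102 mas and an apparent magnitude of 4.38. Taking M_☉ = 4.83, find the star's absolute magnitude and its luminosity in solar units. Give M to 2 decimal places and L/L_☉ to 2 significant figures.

M ≈ 4.42; L/L_☉ ≈ 1.5

d = 1/p = 1000/102 mas = 9.804 pc
M = m − 5 log₁₀ d + 5 = 4.38 − 5·0.9914 + 5 = 4.423
M − M_☉ = 4.423 − 4.83 = -0.407
L/L_☉ = 10^(−0.4 × -0.407) = 1.455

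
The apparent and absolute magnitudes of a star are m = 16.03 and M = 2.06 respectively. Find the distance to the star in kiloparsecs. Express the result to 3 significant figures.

d ≈ 6.22 kpc

Distance modulus: m − M = 16.03 − (2.06) = 13.970
m − M = 5 log₁₀ d − 5
log₁₀ d = (m − M)/5 + 1 = 3.7940
d = 10^3.7940 = 6223 pc
= 6.223 kpc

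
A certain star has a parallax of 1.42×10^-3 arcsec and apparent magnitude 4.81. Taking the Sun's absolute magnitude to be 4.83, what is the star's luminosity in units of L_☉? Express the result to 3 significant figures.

d = 1/p = 1/1.42×10^-3″ = 704.2 pc
M = m − 5 log₁₀ d + 5 = 4.81 − 5·2.8477 + 5 = -4.429
M − M_☉ = -4.429 − 4.83 = -9.259
L/L_☉ = 10^(−0.4 × -9.259) = 5052

L/L_☉ ≈ 5050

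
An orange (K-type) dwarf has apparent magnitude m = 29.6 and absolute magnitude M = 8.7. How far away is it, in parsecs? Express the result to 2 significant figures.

d ≈ 150000 pc

Distance modulus: m − M = 29.6 − (8.7) = 20.900
m − M = 5 log₁₀ d − 5
log₁₀ d = (m − M)/5 + 1 = 5.1800
d = 10^5.1800 = 151400 pc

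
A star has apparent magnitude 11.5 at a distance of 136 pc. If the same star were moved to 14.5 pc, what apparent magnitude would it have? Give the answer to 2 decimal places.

m ≈ 6.64

Flux ∝ 1/d², so Δm = 5 log₁₀(d₂/d₁) = 5 log₁₀(14.5/136) = -4.861
m₂ = m₁ + Δm = 11.5 + (-4.861) = 6.639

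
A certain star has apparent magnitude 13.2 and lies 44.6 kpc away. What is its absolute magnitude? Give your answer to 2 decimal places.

M ≈ -5.05

d = 44.6 kpc = 44600 pc
5 log₁₀(d/10 pc) = 5 log₁₀(44600) − 5 = 18.247
M = m − 5 log₁₀(d/10) = 13.2 − 18.247 = -5.047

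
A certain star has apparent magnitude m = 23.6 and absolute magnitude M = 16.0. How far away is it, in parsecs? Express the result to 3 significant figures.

d ≈ 331 pc

Distance modulus: m − M = 23.6 − (16.0) = 7.600
m − M = 5 log₁₀ d − 5
log₁₀ d = (m − M)/5 + 1 = 2.5200
d = 10^2.5200 = 331.1 pc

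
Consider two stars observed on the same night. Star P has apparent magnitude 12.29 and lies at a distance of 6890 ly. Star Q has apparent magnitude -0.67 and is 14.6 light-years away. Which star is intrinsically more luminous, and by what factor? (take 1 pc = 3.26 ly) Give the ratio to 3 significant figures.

Star P is more luminous, by a factor of 1.46.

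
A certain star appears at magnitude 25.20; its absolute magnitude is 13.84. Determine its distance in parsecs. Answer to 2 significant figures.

d ≈ 1900 pc

μ = m − M = 11.360
m − M = 5 log₁₀ d − 5
log₁₀ d = (m − M)/5 + 1 = 3.2720
d = 10^3.2720 = 1871 pc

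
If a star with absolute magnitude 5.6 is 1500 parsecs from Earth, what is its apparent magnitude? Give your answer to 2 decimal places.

m ≈ 16.48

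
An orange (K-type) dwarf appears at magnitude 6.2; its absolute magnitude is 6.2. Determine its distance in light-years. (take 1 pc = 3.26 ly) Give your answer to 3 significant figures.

d ≈ 32.6 ly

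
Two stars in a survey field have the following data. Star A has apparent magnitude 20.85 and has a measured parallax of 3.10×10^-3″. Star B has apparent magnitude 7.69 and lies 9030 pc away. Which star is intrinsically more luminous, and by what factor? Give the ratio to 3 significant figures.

Star B is more luminous, by a factor of 1.44×10^8.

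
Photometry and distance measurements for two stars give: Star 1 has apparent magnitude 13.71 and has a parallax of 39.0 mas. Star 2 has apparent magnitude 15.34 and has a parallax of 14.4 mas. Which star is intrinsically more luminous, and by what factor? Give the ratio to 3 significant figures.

Star 1: p = 39.0 mas = 0.0390″ → d = 1/p = 25.64 pc
Star 1: M = m − 5 log₁₀ d + 5 = 13.71 − 5·1.4089 + 5 = 11.665
Star 2: p = 14.4 mas = 0.0144″ → d = 1/p = 69.44 pc
Star 2: M = m − 5 log₁₀ d + 5 = 15.34 − 5·1.8416 + 5 = 11.132
ΔM = M_1 − M_2 = 11.665 − (11.132) = 0.534; smaller M is more luminous → Star 2.
L ratio = 10^(0.4 |ΔM|) = 10^0.213 = 1.635

Star 2 is more luminous, by a factor of 1.63.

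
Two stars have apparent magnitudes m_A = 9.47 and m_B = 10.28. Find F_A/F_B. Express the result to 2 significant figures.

F_A/F_B ≈ 2.1

Δm = 9.47 − (10.28) = -0.81
Flux ratio = 10^(−0.4 Δm) = 10^(−0.4 × -0.81) = 10^0.324 = 2.109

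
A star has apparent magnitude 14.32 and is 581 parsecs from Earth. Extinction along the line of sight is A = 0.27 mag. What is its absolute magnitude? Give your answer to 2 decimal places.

5 log₁₀(d/10 pc) = 5 log₁₀(581.0) − 5 = 8.821
M = m − 5 log₁₀(d/10) − A = 14.32 − 8.821 − 0.27 = 5.229

M ≈ 5.23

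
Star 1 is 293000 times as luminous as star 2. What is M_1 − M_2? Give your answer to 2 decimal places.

M_1 − M_2 ≈ -13.67

Pogson: ΔM = −2.5 log₁₀(ratio) = −2.5 log₁₀(293000) = −2.5 × 5.4669 = -13.667
Star 1 is brighter, so it has the smaller magnitude: the difference is negative.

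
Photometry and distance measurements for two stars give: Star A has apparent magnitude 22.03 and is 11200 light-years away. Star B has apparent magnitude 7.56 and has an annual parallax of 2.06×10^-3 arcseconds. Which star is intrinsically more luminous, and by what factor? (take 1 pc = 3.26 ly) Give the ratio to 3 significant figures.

Star A: d = 11200 ly / 3.26 = 3436 pc
Star A: M = m − 5 log₁₀ d + 5 = 22.03 − 5·3.5360 + 5 = 9.350
Star B: d = 1/p = 1/2.06×10^-3″ = 485.4 pc
Star B: M = m − 5 log₁₀ d + 5 = 7.56 − 5·2.6861 + 5 = -0.871
ΔM = M_A − M_B = 9.350 − (-0.871) = 10.221; smaller M is more luminous → Star B.
L ratio = 10^(0.4 |ΔM|) = 10^4.088 = 12250

Star B is more luminous, by a factor of 12300.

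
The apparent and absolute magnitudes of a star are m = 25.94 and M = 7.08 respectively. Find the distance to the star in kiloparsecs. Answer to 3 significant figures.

μ = m − M = 18.860
m − M = 5 log₁₀ d − 5
log₁₀ d = (m − M)/5 + 1 = 4.7720
d = 10^4.7720 = 59160 pc
= 59.16 kpc

d ≈ 59.2 kpc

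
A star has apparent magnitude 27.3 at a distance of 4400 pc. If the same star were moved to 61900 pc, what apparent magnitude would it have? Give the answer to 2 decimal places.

Flux ∝ 1/d², so Δm = 5 log₁₀(d₂/d₁) = 5 log₁₀(61900/4400) = 5.741
m₂ = m₁ + Δm = 27.3 + (5.741) = 33.041

m ≈ 33.04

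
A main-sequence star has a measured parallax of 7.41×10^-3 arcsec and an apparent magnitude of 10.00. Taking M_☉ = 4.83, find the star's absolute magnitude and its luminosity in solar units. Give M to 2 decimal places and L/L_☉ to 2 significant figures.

d = 1/p = 1/7.41×10^-3″ = 135.0 pc
M = m − 5 log₁₀ d + 5 = 10.00 − 5·2.1302 + 5 = 4.349
M − M_☉ = 4.349 − 4.83 = -0.481
L/L_☉ = 10^(−0.4 × -0.481) = 1.557

M ≈ 4.35; L/L_☉ ≈ 1.6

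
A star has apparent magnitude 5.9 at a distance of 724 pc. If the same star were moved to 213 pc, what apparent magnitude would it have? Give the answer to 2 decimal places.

Flux ∝ 1/d², so Δm = 5 log₁₀(d₂/d₁) = 5 log₁₀(213/724) = -2.657
m₂ = m₁ + Δm = 5.9 + (-2.657) = 3.243

m ≈ 3.24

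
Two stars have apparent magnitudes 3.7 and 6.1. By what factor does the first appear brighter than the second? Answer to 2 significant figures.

Magnitude difference = -2.4
Flux ratio = 10^(−0.4 Δm) = 10^(−0.4 × -2.4) = 10^0.960 = 9.120

9.1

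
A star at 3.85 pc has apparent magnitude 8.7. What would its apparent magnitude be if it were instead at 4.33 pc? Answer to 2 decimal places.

m ≈ 8.96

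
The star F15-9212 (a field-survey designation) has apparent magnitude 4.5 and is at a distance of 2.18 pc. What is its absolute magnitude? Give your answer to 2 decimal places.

M ≈ 7.81

5 log₁₀(d/10 pc) = 5 log₁₀(2.180) − 5 = -3.308
M = m − 5 log₁₀(d/10) = 4.5 + 3.308 = 7.808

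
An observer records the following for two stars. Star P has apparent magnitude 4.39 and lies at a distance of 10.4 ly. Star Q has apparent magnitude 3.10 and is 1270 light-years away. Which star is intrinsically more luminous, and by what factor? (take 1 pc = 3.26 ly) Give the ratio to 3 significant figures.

Star P: d = 10.4 ly / 3.26 = 3.190 pc
Star P: M = m − 5 log₁₀ d + 5 = 4.39 − 5·0.5038 + 5 = 6.871
Star Q: d = 1270 ly / 3.26 = 389.6 pc
Star Q: M = m − 5 log₁₀ d + 5 = 3.10 − 5·2.5906 + 5 = -4.853
ΔM = M_P − M_Q = 6.871 − (-4.853) = 11.724; smaller M is more luminous → Star Q.
L ratio = 10^(0.4 |ΔM|) = 10^4.690 = 48930

Star Q is more luminous, by a factor of 48900.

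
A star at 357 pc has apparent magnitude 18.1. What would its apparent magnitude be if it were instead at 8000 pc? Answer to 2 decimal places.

m ≈ 24.85

Flux ∝ 1/d², so Δm = 5 log₁₀(d₂/d₁) = 5 log₁₀(8000/357) = 6.752
m₂ = m₁ + Δm = 18.1 + (6.752) = 24.852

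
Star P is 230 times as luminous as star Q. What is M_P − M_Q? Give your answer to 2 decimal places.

M_P − M_Q ≈ -5.90

Pogson: ΔM = −2.5 log₁₀(ratio) = −2.5 log₁₀(230) = −2.5 × 2.3617 = -5.904
Star P is brighter, so it has the smaller magnitude: the difference is negative.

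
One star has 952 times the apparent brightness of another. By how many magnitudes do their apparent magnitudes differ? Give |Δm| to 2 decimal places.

Pogson: Δm = −2.5 log₁₀(ratio) = −2.5 log₁₀(952) = −2.5 × 2.9786 = -7.447

|Δm| ≈ 7.45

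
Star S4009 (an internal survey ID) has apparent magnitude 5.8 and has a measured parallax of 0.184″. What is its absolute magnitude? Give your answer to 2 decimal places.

M ≈ 7.12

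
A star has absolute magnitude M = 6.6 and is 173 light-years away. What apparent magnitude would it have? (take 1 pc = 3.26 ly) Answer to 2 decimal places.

m ≈ 10.22

d = 173 ly / 3.26 = 53.07 pc
m = M + 5 log₁₀ d − 5 = 6.6 + 5·1.7248 − 5 = 10.224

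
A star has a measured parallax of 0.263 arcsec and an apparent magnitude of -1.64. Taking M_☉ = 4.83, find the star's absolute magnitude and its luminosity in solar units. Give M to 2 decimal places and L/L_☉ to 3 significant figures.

M ≈ 0.46; L/L_☉ ≈ 56.0

d = 1/p = 1/0.263″ = 3.802 pc
M = m − 5 log₁₀ d + 5 = -1.64 − 5·0.5800 + 5 = 0.460
M − M_☉ = 0.460 − 4.83 = -4.370
L/L_☉ = 10^(−0.4 × -4.370) = 55.99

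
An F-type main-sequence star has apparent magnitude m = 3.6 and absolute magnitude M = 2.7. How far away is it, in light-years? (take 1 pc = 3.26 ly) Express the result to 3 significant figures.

d ≈ 49.3 ly

Distance modulus: m − M = 3.6 − (2.7) = 0.900
m − M = 5 log₁₀ d − 5
log₁₀ d = (m − M)/5 + 1 = 1.1800
d = 10^1.1800 = 15.14 pc
= 49.34 ly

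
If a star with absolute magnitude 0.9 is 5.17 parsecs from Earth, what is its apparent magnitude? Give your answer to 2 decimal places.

m ≈ -0.53

m = M + 5 log₁₀ d − 5 = 0.9 + 5·0.7135 − 5 = -0.533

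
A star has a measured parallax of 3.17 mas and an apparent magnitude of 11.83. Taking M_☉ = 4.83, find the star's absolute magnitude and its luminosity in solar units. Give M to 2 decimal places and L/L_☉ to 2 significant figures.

M ≈ 4.34; L/L_☉ ≈ 1.6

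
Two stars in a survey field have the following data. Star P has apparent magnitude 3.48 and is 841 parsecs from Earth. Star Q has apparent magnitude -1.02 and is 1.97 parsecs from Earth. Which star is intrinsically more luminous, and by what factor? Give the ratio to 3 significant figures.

Star P: M = m − 5 log₁₀ d + 5 = 3.48 − 5·2.9248 + 5 = -6.144
Star Q: M = m − 5 log₁₀ d + 5 = -1.02 − 5·0.2945 + 5 = 2.508
ΔM = M_P − M_Q = -6.144 − (2.508) = -8.652; smaller M is more luminous → Star P.
L ratio = 10^(0.4 |ΔM|) = 10^3.461 = 2888

Star P is more luminous, by a factor of 2890.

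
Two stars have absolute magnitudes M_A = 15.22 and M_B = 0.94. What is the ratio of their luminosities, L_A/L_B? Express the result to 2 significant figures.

ΔM = M_A − M_B = 14.28
L_A/L_B = 10^(−0.4 ΔM) = 10^-5.712 = 1.941×10^-6

L_A/L_B ≈ 1.9×10^-6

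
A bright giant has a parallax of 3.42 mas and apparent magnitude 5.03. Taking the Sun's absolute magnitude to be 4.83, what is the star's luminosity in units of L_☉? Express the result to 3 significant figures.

L/L_☉ ≈ 711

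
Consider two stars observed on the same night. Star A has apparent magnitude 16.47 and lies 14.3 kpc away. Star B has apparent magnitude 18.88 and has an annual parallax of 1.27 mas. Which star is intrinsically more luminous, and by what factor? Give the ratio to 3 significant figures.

Star A: d = 14.3 kpc = 14300 pc
Star A: M = m − 5 log₁₀ d + 5 = 16.47 − 5·4.1553 + 5 = 0.693
Star B: p = 1.27 mas = 1.27×10^-3″ → d = 1/p = 787.4 pc
Star B: M = m − 5 log₁₀ d + 5 = 18.88 − 5·2.8962 + 5 = 9.399
ΔM = M_A − M_B = 0.693 − (9.399) = -8.706; smaller M is more luminous → Star A.
L ratio = 10^(0.4 |ΔM|) = 10^3.482 = 3036

Star A is more luminous, by a factor of 3040.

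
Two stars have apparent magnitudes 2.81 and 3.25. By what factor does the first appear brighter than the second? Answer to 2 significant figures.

1.5

Magnitude difference = -0.44
Flux ratio = 10^(−0.4 Δm) = 10^(−0.4 × -0.44) = 10^0.176 = 1.500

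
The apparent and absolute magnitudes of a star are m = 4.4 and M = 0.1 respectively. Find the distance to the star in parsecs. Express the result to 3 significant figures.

Distance modulus: m − M = 4.4 − (0.1) = 4.300
m − M = 5 log₁₀ d − 5
log₁₀ d = (m − M)/5 + 1 = 1.8600
d = 10^1.8600 = 72.44 pc

d ≈ 72.4 pc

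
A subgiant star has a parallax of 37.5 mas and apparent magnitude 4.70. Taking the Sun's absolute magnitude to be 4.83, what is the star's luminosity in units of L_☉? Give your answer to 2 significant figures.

d = 1/p = 1000/37.5 mas = 26.67 pc
M = m − 5 log₁₀ d + 5 = 4.70 − 5·1.4260 + 5 = 2.570
M − M_☉ = 2.570 − 4.83 = -2.260
L/L_☉ = 10^(−0.4 × -2.260) = 8.016

L/L_☉ ≈ 8.0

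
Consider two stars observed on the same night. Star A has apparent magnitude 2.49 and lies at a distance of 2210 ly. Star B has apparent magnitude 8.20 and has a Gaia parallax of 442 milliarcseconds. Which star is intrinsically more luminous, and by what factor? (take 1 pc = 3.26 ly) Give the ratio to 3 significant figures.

Star A is more luminous, by a factor of 1.73×10^7.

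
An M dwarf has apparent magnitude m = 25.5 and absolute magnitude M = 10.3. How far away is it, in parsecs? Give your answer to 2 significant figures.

μ = m − M = 15.200
m − M = 5 log₁₀ d − 5
log₁₀ d = (m − M)/5 + 1 = 4.0400
d = 10^4.0400 = 10960 pc

d ≈ 11000 pc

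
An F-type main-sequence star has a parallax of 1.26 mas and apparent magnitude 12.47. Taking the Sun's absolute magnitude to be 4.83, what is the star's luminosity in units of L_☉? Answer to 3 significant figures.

d = 1/p = 1000/1.26 mas = 793.7 pc
M = m − 5 log₁₀ d + 5 = 12.47 − 5·2.8996 + 5 = 2.972
M − M_☉ = 2.972 − 4.83 = -1.858
L/L_☉ = 10^(−0.4 × -1.858) = 5.537

L/L_☉ ≈ 5.54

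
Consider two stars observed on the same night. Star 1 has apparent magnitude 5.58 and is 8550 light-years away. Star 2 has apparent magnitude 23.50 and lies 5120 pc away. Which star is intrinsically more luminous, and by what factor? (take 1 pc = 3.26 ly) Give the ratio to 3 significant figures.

Star 1: d = 8550 ly / 3.26 = 2623 pc
Star 1: M = m − 5 log₁₀ d + 5 = 5.58 − 5·3.4187 + 5 = -6.514
Star 2: M = m − 5 log₁₀ d + 5 = 23.50 − 5·3.7093 + 5 = 9.954
ΔM = M_1 − M_2 = -6.514 − (9.954) = -16.467; smaller M is more luminous → Star 1.
L ratio = 10^(0.4 |ΔM|) = 10^6.587 = 3.863×10^6

Star 1 is more luminous, by a factor of 3.86×10^6.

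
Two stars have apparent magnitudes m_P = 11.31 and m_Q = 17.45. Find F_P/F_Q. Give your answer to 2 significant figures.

Magnitude difference = -6.14
Flux ratio = 10^(−0.4 Δm) = 10^(−0.4 × -6.14) = 10^2.456 = 285.8

F_P/F_Q ≈ 290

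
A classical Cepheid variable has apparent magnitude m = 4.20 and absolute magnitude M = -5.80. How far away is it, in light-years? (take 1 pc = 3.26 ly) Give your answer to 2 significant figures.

d ≈ 3300 ly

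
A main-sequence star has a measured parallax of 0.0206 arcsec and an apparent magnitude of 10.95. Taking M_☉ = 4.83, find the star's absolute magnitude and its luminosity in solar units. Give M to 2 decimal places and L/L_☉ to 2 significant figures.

M ≈ 7.52; L/L_☉ ≈ 0.084

d = 1/p = 1/0.0206″ = 48.54 pc
M = m − 5 log₁₀ d + 5 = 10.95 − 5·1.6861 + 5 = 7.519
M − M_☉ = 7.519 − 4.83 = 2.689
L/L_☉ = 10^(−0.4 × 2.689) = 0.08400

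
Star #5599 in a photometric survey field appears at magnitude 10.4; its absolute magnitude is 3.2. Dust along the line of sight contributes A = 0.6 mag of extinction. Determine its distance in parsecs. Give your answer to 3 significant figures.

d ≈ 209 pc

m − M = 5 log₁₀(d/10 pc) + A  ⇒  10.4 − (3.2) − 0.6 = 5 log₁₀(d/10)
6.600 = 5 log₁₀(d/10)
log₁₀ d = (m − M − A)/5 + 1 = 2.3200
d = 10^2.3200 = 208.9 pc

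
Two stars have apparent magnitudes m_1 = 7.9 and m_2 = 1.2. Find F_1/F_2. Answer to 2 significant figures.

F_1/F_2 ≈ 2.1×10^-3

Δm = 7.9 − (1.2) = 6.7
Flux ratio = 10^(−0.4 Δm) = 10^(−0.4 × 6.7) = 10^-2.680 = 2.089×10^-3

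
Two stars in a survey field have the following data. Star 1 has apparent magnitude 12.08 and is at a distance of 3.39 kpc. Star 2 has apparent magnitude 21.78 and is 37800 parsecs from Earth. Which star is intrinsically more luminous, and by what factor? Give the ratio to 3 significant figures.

Star 1 is more luminous, by a factor of 61.0.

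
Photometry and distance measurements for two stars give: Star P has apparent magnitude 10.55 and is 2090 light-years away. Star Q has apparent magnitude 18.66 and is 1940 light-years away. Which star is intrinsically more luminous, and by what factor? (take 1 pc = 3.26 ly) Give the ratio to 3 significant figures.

Star P: d = 2090 ly / 3.26 = 641.1 pc
Star P: M = m − 5 log₁₀ d + 5 = 10.55 − 5·2.8069 + 5 = 1.515
Star Q: d = 1940 ly / 3.26 = 595.1 pc
Star Q: M = m − 5 log₁₀ d + 5 = 18.66 − 5·2.7746 + 5 = 9.787
ΔM = M_P − M_Q = 1.515 − (9.787) = -8.272; smaller M is more luminous → Star P.
L ratio = 10^(0.4 |ΔM|) = 10^3.309 = 2036

Star P is more luminous, by a factor of 2040.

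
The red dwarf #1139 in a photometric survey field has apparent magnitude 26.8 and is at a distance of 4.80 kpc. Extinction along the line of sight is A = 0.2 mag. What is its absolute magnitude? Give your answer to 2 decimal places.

d = 4.80 kpc = 4800 pc
5 log₁₀(d/10 pc) = 5 log₁₀(4800) − 5 = 13.406
M = m − 5 log₁₀(d/10) − A = 26.8 − 13.406 − 0.2 = 13.194

M ≈ 13.19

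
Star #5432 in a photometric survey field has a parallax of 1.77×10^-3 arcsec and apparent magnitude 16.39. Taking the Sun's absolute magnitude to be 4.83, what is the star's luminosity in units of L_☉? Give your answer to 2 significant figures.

L/L_☉ ≈ 0.076

d = 1/p = 1/1.77×10^-3″ = 565.0 pc
M = m − 5 log₁₀ d + 5 = 16.39 − 5·2.7520 + 5 = 7.630
M − M_☉ = 7.630 − 4.83 = 2.800
L/L_☉ = 10^(−0.4 × 2.800) = 0.07587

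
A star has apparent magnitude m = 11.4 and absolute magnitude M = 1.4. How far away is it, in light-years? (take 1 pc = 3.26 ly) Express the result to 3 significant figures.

d ≈ 3260 ly

μ = m − M = 10.000
m − M = 5 log₁₀ d − 5
log₁₀ d = (m − M)/5 + 1 = 3.0000
d = 10^3.0000 = 1000 pc
= 3260 ly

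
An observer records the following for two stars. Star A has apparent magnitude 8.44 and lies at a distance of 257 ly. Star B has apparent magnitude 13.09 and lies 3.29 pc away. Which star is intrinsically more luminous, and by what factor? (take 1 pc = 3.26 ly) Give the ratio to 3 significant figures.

Star A is more luminous, by a factor of 41600.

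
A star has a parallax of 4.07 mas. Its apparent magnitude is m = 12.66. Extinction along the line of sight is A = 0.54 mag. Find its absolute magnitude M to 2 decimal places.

M ≈ 5.17

p = 4.07 mas = 4.07×10^-3″ → d = 1/p = 245.7 pc
5 log₁₀(d/10 pc) = 5 log₁₀(245.7) − 5 = 6.952
M = m − 5 log₁₀(d/10) − A = 12.66 − 6.952 − 0.54 = 5.168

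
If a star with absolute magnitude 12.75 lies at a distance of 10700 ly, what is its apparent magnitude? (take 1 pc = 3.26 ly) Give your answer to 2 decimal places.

d = 10700 ly / 3.26 = 3282 pc
m = M + 5 log₁₀ d − 5 = 12.75 + 5·3.5162 − 5 = 25.331

m ≈ 25.33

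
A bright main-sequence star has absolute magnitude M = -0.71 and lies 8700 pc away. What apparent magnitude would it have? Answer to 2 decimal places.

m ≈ 13.99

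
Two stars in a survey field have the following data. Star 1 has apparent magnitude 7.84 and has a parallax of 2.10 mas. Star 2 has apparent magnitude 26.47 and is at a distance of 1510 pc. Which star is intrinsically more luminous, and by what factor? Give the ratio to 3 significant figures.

Star 1: p = 2.10 mas = 2.10×10^-3″ → d = 1/p = 476.2 pc
Star 1: M = m − 5 log₁₀ d + 5 = 7.84 − 5·2.6778 + 5 = -0.549
Star 2: M = m − 5 log₁₀ d + 5 = 26.47 − 5·3.1790 + 5 = 15.575
ΔM = M_1 − M_2 = -0.549 − (15.575) = -16.124; smaller M is more luminous → Star 1.
L ratio = 10^(0.4 |ΔM|) = 10^6.450 = 2.816×10^6

Star 1 is more luminous, by a factor of 2.82×10^6.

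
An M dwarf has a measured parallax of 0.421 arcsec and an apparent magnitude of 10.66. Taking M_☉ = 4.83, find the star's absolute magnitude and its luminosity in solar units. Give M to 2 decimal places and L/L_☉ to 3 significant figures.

d = 1/p = 1/0.421″ = 2.375 pc
M = m − 5 log₁₀ d + 5 = 10.66 − 5·0.3757 + 5 = 13.781
M − M_☉ = 13.781 − 4.83 = 8.951
L/L_☉ = 10^(−0.4 × 8.951) = 2.627×10^-4

M ≈ 13.78; L/L_☉ ≈ 2.63×10^-4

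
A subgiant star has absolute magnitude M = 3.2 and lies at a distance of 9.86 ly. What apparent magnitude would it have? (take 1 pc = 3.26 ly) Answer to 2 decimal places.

d = 9.86 ly / 3.26 = 3.025 pc
m = M + 5 log₁₀ d − 5 = 3.2 + 5·0.4807 − 5 = 0.603

m ≈ 0.60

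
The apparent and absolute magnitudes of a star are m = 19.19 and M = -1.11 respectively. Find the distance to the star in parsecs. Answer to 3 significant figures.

d ≈ 115000 pc

μ = m − M = 20.300
m − M = 5 log₁₀ d − 5
log₁₀ d = (m − M)/5 + 1 = 5.0600
d = 10^5.0600 = 114800 pc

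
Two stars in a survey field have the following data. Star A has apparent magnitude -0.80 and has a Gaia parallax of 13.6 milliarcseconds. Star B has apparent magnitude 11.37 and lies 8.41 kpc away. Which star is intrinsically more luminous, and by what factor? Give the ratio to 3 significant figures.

Star A is more luminous, by a factor of 5.64.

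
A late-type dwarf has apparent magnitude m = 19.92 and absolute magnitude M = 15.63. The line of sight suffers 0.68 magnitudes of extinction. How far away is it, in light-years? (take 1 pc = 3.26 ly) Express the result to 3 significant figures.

d ≈ 172 ly

m − M = 5 log₁₀(d/10 pc) + A  ⇒  19.92 − (15.63) − 0.68 = 5 log₁₀(d/10)
3.610 = 5 log₁₀(d/10)
log₁₀ d = (m − M − A)/5 + 1 = 1.7220
d = 10^1.7220 = 52.72 pc
= 171.9 ly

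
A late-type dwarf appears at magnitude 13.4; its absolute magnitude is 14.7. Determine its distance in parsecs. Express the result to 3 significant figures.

d ≈ 5.50 pc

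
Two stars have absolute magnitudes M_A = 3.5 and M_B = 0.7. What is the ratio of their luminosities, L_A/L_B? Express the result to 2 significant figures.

L_A/L_B ≈ 0.076

ΔM = M_A − M_B = 2.8
L_A/L_B = 10^(−0.4 ΔM) = 10^-1.120 = 0.07586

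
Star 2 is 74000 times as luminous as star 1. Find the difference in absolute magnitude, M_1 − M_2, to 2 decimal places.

M_1 − M_2 ≈ 12.17

Pogson: ΔM = −2.5 log₁₀(ratio) = −2.5 log₁₀(74000) = −2.5 × 4.8692 = -12.173
Star 2 is brighter so has the smaller magnitude: M_1 − M_2 is positive.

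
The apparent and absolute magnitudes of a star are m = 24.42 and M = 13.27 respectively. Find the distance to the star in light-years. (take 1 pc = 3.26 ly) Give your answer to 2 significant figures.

d ≈ 5500 ly

Distance modulus: m − M = 24.42 − (13.27) = 11.150
m − M = 5 log₁₀ d − 5
log₁₀ d = (m − M)/5 + 1 = 3.2300
d = 10^3.2300 = 1698 pc
= 5536 ly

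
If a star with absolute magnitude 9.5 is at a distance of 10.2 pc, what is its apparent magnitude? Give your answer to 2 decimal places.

m = M + 5 log₁₀ d − 5 = 9.5 + 5·1.0086 − 5 = 9.543

m ≈ 9.54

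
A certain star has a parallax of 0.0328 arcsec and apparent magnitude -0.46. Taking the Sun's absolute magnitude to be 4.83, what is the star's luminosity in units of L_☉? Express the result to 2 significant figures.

L/L_☉ ≈ 1200

d = 1/p = 1/0.0328″ = 30.49 pc
M = m − 5 log₁₀ d + 5 = -0.46 − 5·1.4841 + 5 = -2.881
M − M_☉ = -2.881 − 4.83 = -7.711
L/L_☉ = 10^(−0.4 × -7.711) = 1214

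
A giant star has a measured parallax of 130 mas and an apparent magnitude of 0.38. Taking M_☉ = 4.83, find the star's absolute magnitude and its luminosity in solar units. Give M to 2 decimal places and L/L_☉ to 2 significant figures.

d = 1/p = 1000/130 mas = 7.692 pc
M = m − 5 log₁₀ d + 5 = 0.38 − 5·0.8861 + 5 = 0.950
M − M_☉ = 0.950 − 4.83 = -3.880
L/L_☉ = 10^(−0.4 × -3.880) = 35.65

M ≈ 0.95; L/L_☉ ≈ 36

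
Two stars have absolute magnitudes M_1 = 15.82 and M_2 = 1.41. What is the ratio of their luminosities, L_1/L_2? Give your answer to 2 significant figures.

ΔM = M_1 − M_2 = 14.41
L_1/L_2 = 10^(−0.4 ΔM) = 10^-5.764 = 1.722×10^-6

L_1/L_2 ≈ 1.7×10^-6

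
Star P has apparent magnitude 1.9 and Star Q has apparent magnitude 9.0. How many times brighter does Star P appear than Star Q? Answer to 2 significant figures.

690

Magnitude difference = -7.1
Flux ratio = 10^(−0.4 Δm) = 10^(−0.4 × -7.1) = 10^2.840 = 691.8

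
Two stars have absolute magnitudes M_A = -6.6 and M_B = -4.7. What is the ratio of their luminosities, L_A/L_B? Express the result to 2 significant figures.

L_A/L_B ≈ 5.8

ΔM = M_A − M_B = -1.9
L_A/L_B = 10^(−0.4 ΔM) = 10^0.760 = 5.754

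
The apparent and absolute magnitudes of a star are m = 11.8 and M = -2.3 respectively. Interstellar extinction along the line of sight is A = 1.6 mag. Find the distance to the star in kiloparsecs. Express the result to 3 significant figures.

d ≈ 3.16 kpc

m − M = 5 log₁₀(d/10 pc) + A  ⇒  11.8 − (-2.3) − 1.6 = 5 log₁₀(d/10)
12.500 = 5 log₁₀(d/10)
log₁₀ d = (m − M − A)/5 + 1 = 3.5000
d = 10^3.5000 = 3162 pc
= 3.162 kpc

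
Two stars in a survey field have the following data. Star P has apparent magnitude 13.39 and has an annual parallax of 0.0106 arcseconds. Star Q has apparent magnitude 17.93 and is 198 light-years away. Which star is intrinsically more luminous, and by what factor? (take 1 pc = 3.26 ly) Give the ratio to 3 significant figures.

Star P: d = 1/p = 1/0.0106″ = 94.34 pc
Star P: M = m − 5 log₁₀ d + 5 = 13.39 − 5·1.9747 + 5 = 8.517
Star Q: d = 198 ly / 3.26 = 60.74 pc
Star Q: M = m − 5 log₁₀ d + 5 = 17.93 − 5·1.7834 + 5 = 14.013
ΔM = M_P − M_Q = 8.517 − (14.013) = -5.496; smaller M is more luminous → Star P.
L ratio = 10^(0.4 |ΔM|) = 10^2.198 = 157.9

Star P is more luminous, by a factor of 158.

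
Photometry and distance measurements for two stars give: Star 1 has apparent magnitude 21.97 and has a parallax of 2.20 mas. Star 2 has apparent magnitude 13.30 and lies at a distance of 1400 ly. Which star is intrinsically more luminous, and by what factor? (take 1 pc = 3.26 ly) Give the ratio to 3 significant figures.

Star 1: p = 2.20 mas = 2.20×10^-3″ → d = 1/p = 454.5 pc
Star 1: M = m − 5 log₁₀ d + 5 = 21.97 − 5·2.6576 + 5 = 13.682
Star 2: d = 1400 ly / 3.26 = 429.4 pc
Star 2: M = m − 5 log₁₀ d + 5 = 13.30 − 5·2.6329 + 5 = 5.135
ΔM = M_1 − M_2 = 13.682 − (5.135) = 8.547; smaller M is more luminous → Star 2.
L ratio = 10^(0.4 |ΔM|) = 10^3.419 = 2622

Star 2 is more luminous, by a factor of 2620.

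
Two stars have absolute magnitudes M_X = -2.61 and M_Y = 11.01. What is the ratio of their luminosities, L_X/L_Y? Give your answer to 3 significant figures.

L_X/L_Y ≈ 281000

ΔM = M_X − M_Y = -13.62
L_X/L_Y = 10^(−0.4 ΔM) = 10^5.448 = 280500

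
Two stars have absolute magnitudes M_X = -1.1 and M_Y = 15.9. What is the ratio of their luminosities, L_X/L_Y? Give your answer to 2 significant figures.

L_X/L_Y ≈ 6.3×10^6

ΔM = M_X − M_Y = -17.0
L_X/L_Y = 10^(−0.4 ΔM) = 10^6.800 = 6.310×10^6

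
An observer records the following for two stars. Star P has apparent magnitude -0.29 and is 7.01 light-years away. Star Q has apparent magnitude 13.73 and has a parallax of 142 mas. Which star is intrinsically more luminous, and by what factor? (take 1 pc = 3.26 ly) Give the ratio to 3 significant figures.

Star P is more luminous, by a factor of 37800.

Star P: d = 7.01 ly / 3.26 = 2.150 pc
Star P: M = m − 5 log₁₀ d + 5 = -0.29 − 5·0.3325 + 5 = 3.047
Star Q: p = 142 mas = 0.142″ → d = 1/p = 7.042 pc
Star Q: M = m − 5 log₁₀ d + 5 = 13.73 − 5·0.8477 + 5 = 14.491
ΔM = M_P − M_Q = 3.047 − (14.491) = -11.444; smaller M is more luminous → Star P.
L ratio = 10^(0.4 |ΔM|) = 10^4.578 = 37810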